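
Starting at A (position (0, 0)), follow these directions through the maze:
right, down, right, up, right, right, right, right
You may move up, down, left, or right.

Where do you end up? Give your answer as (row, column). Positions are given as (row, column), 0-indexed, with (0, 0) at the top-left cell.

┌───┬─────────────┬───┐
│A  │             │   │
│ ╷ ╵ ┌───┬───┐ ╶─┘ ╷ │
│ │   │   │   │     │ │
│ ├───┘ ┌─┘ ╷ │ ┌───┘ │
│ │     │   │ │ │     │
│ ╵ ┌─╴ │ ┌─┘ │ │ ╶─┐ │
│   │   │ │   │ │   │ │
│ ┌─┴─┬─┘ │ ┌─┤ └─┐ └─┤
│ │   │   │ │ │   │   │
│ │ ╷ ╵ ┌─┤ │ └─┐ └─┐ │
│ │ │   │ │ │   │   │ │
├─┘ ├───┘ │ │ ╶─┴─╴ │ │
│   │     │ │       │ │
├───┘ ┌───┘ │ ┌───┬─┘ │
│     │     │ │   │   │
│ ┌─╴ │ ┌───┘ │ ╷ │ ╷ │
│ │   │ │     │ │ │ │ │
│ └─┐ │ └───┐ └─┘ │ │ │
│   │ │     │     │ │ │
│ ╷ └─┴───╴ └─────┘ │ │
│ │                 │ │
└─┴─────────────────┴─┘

Following directions step by step:
Start: (0, 0)
  right: (0, 0) → (0, 1)
  down: (0, 1) → (1, 1)
  right: (1, 1) → (1, 2)
  up: (1, 2) → (0, 2)
  right: (0, 2) → (0, 3)
  right: (0, 3) → (0, 4)
  right: (0, 4) → (0, 5)
  right: (0, 5) → (0, 6)
Final position: (0, 6)

Path taken:

┌───┬─────────────┬───┐
│A ↓│↱ → → → B    │   │
│ ╷ ╵ ┌───┬───┐ ╶─┘ ╷ │
│ │↳ ↑│   │   │     │ │
│ ├───┘ ┌─┘ ╷ │ ┌───┘ │
│ │     │   │ │ │     │
│ ╵ ┌─╴ │ ┌─┘ │ │ ╶─┐ │
│   │   │ │   │ │   │ │
│ ┌─┴─┬─┘ │ ┌─┤ └─┐ └─┤
│ │   │   │ │ │   │   │
│ │ ╷ ╵ ┌─┤ │ └─┐ └─┐ │
│ │ │   │ │ │   │   │ │
├─┘ ├───┘ │ │ ╶─┴─╴ │ │
│   │     │ │       │ │
├───┘ ┌───┘ │ ┌───┬─┘ │
│     │     │ │   │   │
│ ┌─╴ │ ┌───┘ │ ╷ │ ╷ │
│ │   │ │     │ │ │ │ │
│ └─┐ │ └───┐ └─┘ │ │ │
│   │ │     │     │ │ │
│ ╷ └─┴───╴ └─────┘ │ │
│ │                 │ │
└─┴─────────────────┴─┘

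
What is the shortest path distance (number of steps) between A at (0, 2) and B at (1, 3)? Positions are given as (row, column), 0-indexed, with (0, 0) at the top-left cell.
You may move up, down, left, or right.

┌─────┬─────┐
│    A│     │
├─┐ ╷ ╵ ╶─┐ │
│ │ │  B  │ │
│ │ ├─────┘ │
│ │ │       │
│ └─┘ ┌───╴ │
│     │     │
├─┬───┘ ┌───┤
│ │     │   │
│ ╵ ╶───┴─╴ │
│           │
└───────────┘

Finding path from (0, 2) to (1, 3):
Path: (0,2) → (1,2) → (1,3)
Distance: 2 steps

Solution:

┌─────┬─────┐
│    A│     │
├─┐ ╷ ╵ ╶─┐ │
│ │ │↳ B  │ │
│ │ ├─────┘ │
│ │ │       │
│ └─┘ ┌───╴ │
│     │     │
├─┬───┘ ┌───┤
│ │     │   │
│ ╵ ╶───┴─╴ │
│           │
└───────────┘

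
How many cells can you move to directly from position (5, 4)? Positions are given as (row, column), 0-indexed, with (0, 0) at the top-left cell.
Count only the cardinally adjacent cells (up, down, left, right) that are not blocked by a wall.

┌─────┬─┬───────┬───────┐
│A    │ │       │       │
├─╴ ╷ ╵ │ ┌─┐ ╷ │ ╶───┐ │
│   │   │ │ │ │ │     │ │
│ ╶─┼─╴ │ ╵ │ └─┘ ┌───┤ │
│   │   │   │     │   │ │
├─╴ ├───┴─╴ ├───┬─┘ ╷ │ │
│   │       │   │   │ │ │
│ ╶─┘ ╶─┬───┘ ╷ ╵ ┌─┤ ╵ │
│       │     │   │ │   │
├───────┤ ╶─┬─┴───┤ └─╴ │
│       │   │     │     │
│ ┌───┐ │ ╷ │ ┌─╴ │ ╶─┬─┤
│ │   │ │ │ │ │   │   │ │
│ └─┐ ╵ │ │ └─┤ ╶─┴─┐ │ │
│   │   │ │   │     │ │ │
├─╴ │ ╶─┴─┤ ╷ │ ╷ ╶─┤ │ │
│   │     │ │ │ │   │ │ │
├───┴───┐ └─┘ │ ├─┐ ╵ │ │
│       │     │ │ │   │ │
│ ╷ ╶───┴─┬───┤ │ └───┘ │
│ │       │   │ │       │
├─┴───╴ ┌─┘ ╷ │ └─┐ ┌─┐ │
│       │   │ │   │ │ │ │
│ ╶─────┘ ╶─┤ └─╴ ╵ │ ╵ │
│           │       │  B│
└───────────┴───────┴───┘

Checking passable neighbors of (5, 4):
Neighbors: (4, 4), (6, 4), (5, 5)
Count: 3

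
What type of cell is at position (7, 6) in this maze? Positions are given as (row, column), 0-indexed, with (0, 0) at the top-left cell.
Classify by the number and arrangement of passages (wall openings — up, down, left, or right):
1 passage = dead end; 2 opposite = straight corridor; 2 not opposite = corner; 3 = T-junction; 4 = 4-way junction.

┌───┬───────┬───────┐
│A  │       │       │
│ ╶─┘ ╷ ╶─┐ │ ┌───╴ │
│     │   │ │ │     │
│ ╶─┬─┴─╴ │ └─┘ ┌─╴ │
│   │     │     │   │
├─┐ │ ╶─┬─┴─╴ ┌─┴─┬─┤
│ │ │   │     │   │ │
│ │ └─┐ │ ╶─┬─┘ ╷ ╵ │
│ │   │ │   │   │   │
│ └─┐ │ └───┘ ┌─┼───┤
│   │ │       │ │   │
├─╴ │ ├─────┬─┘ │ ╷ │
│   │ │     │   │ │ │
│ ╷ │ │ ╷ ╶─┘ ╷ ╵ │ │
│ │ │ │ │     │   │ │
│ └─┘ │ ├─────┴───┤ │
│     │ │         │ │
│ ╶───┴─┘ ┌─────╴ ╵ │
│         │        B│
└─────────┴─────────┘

Checking cell at (7, 6):
Number of passages: 2
Cell type: corner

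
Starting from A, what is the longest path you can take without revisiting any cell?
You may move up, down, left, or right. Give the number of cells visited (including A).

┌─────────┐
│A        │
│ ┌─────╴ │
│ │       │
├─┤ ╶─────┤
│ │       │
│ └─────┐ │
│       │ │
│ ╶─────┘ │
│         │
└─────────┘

Finding longest simple path using DFS:
Start: (0, 0)
Longest path visits 23 cells
Path: A → right → right → right → right → down → left → left → left → down → right → right → right → down → down → left → left → left → left → up → right → right → right

Solution:

┌─────────┐
│A → → → ↓│
│ ┌─────╴ │
│ │↓ ← ← ↲│
├─┤ ╶─────┤
│ │↳ → → ↓│
│ └─────┐ │
│↱ → → B│↓│
│ ╶─────┘ │
│↑ ← ← ← ↲│
└─────────┘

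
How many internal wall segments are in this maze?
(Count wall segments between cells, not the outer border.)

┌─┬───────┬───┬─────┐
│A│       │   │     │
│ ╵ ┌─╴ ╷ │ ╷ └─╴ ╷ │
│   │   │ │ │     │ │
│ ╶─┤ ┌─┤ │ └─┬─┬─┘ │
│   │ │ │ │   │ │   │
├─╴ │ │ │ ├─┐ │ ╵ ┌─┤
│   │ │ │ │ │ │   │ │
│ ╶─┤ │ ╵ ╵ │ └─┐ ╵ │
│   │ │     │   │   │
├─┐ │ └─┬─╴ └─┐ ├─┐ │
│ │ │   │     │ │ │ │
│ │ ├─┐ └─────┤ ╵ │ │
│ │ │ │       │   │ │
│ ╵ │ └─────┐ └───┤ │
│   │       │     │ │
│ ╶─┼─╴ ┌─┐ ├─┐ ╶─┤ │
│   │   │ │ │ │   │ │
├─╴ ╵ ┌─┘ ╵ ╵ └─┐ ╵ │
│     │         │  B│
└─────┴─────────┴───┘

Counting internal wall segments:
Total internal walls: 81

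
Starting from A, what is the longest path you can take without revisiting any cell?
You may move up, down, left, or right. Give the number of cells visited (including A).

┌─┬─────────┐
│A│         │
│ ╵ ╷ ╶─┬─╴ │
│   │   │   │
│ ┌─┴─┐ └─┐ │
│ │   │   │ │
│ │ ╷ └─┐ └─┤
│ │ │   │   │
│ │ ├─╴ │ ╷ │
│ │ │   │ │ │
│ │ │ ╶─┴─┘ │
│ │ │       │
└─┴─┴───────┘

Finding longest simple path using DFS:
Start: (0, 0)
Longest path visits 25 cells
Path: A → down → right → up → right → down → right → down → right → down → right → down → down → left → left → left → up → right → up → left → up → left → down → down → down

Solution:

┌─┬─────────┐
│A│↱ ↓      │
│ ╵ ╷ ╶─┬─╴ │
│↳ ↑│↳ ↓│   │
│ ┌─┴─┐ └─┐ │
│ │↓ ↰│↳ ↓│ │
│ │ ╷ └─┐ └─┤
│ │↓│↑ ↰│↳ ↓│
│ │ ├─╴ │ ╷ │
│ │↓│↱ ↑│ │↓│
│ │ │ ╶─┴─┘ │
│ │B│↑ ← ← ↲│
└─┴─┴───────┘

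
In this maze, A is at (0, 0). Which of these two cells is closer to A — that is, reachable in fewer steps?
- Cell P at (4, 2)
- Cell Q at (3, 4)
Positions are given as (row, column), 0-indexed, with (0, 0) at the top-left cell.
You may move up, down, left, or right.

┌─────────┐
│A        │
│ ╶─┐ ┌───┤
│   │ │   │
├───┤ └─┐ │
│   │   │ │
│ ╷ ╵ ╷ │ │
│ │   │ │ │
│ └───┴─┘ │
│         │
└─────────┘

Shortest path A → P at (4, 2): 12 steps
Shortest path A → Q at (3, 4): 15 steps

P is closer (12 steps vs 15 steps).

Path to P:

┌─────────┐
│A → ↓    │
│ ╶─┐ ┌───┤
│   │↓│   │
├───┤ └─┐ │
│↓ ↰│↓  │ │
│ ╷ ╵ ╷ │ │
│↓│↑ ↲│ │ │
│ └───┴─┘ │
│↳ → P    │
└─────────┘

Path to Q:

┌─────────┐
│A → ↓    │
│ ╶─┐ ┌───┤
│   │↓│   │
├───┤ └─┐ │
│↓ ↰│↓  │ │
│ ╷ ╵ ╷ │ │
│↓│↑ ↲│ │Q│
│ └───┴─┘ │
│↳ → → → ↑│
└─────────┘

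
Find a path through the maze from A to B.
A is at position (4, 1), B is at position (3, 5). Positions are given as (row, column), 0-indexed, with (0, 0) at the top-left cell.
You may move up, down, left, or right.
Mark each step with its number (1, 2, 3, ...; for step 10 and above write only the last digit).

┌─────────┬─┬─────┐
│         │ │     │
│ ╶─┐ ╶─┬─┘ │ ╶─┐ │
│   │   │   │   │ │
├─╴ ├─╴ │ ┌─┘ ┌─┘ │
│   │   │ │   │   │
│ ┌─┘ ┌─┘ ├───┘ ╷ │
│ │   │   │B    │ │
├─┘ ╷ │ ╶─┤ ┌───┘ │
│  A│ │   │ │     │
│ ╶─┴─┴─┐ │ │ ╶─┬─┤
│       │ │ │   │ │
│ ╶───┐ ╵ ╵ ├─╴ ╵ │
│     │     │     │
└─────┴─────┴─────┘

Finding the shortest path from (4, 1) to (3, 5):
Path length: 11 steps
Directions: left → down → right → right → right → down → right → right → up → up → up

Solution:

┌─────────┬─┬─────┐
│         │ │     │
│ ╶─┐ ╶─┬─┘ │ ╶─┐ │
│   │   │   │   │ │
├─╴ ├─╴ │ ┌─┘ ┌─┘ │
│   │   │ │   │   │
│ ┌─┘ ┌─┘ ├───┘ ╷ │
│ │   │   │B    │ │
├─┘ ╷ │ ╶─┤ ┌───┘ │
│1 A│ │   │0│     │
│ ╶─┴─┴─┐ │ │ ╶─┬─┤
│2 3 4 5│ │9│   │ │
│ ╶───┐ ╵ ╵ ├─╴ ╵ │
│     │6 7 8│     │
└─────┴─────┴─────┘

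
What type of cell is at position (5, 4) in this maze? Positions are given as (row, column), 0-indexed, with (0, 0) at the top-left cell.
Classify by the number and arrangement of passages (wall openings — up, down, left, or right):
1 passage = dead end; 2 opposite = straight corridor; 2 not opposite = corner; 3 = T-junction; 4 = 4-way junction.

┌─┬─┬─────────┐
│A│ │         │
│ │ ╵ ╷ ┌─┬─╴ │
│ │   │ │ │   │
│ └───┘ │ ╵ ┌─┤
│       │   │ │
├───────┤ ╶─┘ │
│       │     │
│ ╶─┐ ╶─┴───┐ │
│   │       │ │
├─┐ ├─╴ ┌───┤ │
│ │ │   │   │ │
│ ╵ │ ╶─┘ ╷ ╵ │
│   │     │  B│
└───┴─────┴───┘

Checking cell at (5, 4):
Number of passages: 2
Cell type: corner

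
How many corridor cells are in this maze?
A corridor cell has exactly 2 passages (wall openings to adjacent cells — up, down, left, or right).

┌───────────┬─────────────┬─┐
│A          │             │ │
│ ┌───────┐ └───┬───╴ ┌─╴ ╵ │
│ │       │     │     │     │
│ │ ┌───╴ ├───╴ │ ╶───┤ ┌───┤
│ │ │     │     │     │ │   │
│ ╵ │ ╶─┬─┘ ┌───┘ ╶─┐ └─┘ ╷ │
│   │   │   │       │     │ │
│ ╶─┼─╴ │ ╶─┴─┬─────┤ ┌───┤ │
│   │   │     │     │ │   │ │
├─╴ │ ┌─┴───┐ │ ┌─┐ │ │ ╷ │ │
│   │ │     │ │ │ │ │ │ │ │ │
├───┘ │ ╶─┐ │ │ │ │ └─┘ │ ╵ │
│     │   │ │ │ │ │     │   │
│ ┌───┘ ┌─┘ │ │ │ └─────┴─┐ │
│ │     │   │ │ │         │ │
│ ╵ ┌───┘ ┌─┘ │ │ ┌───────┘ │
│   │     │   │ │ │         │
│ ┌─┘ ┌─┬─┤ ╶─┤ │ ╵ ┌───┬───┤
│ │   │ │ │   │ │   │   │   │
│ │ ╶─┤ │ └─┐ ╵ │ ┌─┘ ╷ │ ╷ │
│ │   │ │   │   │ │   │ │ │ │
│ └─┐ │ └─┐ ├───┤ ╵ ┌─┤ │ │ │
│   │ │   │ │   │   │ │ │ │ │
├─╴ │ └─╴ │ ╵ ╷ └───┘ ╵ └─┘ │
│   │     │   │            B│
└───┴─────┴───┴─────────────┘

Counting cells with exactly 2 passages:
Total corridor cells: 154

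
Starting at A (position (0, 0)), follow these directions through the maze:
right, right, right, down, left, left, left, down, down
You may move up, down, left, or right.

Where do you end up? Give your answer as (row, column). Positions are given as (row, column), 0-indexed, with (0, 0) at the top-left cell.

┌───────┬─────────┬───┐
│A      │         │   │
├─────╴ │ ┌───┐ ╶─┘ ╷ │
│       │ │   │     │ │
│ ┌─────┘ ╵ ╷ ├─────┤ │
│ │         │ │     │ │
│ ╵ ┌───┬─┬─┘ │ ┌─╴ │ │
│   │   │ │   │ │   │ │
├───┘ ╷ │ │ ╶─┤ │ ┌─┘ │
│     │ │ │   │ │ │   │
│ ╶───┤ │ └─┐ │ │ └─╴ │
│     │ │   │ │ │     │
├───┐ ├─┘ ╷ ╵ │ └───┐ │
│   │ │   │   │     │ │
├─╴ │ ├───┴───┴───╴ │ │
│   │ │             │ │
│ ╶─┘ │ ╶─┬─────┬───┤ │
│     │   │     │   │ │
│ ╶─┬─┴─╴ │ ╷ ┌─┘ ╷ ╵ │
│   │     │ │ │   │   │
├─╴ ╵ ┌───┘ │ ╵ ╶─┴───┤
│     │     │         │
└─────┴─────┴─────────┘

Following directions step by step:
Start: (0, 0)
  right: (0, 0) → (0, 1)
  right: (0, 1) → (0, 2)
  right: (0, 2) → (0, 3)
  down: (0, 3) → (1, 3)
  left: (1, 3) → (1, 2)
  left: (1, 2) → (1, 1)
  left: (1, 1) → (1, 0)
  down: (1, 0) → (2, 0)
  down: (2, 0) → (3, 0)
Final position: (3, 0)

Path taken:

┌───────┬─────────┬───┐
│A → → ↓│         │   │
├─────╴ │ ┌───┐ ╶─┘ ╷ │
│↓ ← ← ↲│ │   │     │ │
│ ┌─────┘ ╵ ╷ ├─────┤ │
│↓│         │ │     │ │
│ ╵ ┌───┬─┬─┘ │ ┌─╴ │ │
│B  │   │ │   │ │   │ │
├───┘ ╷ │ │ ╶─┤ │ ┌─┘ │
│     │ │ │   │ │ │   │
│ ╶───┤ │ └─┐ │ │ └─╴ │
│     │ │   │ │ │     │
├───┐ ├─┘ ╷ ╵ │ └───┐ │
│   │ │   │   │     │ │
├─╴ │ ├───┴───┴───╴ │ │
│   │ │             │ │
│ ╶─┘ │ ╶─┬─────┬───┤ │
│     │   │     │   │ │
│ ╶─┬─┴─╴ │ ╷ ┌─┘ ╷ ╵ │
│   │     │ │ │   │   │
├─╴ ╵ ┌───┘ │ ╵ ╶─┴───┤
│     │     │         │
└─────┴─────┴─────────┘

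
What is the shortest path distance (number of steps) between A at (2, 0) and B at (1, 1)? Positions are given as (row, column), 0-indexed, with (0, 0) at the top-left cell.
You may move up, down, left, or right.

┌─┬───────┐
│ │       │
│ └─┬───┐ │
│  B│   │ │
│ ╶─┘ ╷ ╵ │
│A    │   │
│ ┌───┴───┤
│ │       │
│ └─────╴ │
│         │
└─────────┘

Finding path from (2, 0) to (1, 1):
Path: (2,0) → (1,0) → (1,1)
Distance: 2 steps

Solution:

┌─┬───────┐
│ │       │
│ └─┬───┐ │
│↱ B│   │ │
│ ╶─┘ ╷ ╵ │
│A    │   │
│ ┌───┴───┤
│ │       │
│ └─────╴ │
│         │
└─────────┘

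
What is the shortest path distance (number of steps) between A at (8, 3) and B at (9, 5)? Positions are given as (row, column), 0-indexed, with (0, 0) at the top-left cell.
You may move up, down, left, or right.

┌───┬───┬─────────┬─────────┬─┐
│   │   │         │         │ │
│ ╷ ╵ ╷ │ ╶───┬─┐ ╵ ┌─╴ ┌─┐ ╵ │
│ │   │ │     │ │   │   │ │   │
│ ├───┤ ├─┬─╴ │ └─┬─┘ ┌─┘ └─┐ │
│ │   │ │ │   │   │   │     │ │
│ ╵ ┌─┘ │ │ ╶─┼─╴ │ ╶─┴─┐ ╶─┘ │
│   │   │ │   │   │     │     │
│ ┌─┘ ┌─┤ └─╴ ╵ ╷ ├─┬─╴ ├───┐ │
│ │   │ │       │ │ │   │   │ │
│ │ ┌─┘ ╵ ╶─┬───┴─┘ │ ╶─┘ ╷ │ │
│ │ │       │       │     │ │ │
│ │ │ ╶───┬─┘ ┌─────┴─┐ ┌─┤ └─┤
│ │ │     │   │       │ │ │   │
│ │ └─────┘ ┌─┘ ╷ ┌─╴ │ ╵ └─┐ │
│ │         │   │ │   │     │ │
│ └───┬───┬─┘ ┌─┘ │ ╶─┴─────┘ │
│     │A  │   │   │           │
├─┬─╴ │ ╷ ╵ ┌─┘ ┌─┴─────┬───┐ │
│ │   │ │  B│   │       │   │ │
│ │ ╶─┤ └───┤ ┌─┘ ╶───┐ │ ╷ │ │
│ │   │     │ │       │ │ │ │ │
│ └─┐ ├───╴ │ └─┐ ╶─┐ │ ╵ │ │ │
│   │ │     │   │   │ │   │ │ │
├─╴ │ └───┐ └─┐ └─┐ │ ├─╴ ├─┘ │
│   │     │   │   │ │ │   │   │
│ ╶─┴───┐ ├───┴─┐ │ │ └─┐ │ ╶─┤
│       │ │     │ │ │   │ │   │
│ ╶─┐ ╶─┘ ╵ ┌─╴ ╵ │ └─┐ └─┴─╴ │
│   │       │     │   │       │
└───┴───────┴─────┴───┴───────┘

Finding path from (8, 3) to (9, 5):
Path: (8,3) → (8,4) → (9,4) → (9,5)
Distance: 3 steps

Solution:

┌───┬───┬─────────┬─────────┬─┐
│   │   │         │         │ │
│ ╷ ╵ ╷ │ ╶───┬─┐ ╵ ┌─╴ ┌─┐ ╵ │
│ │   │ │     │ │   │   │ │   │
│ ├───┤ ├─┬─╴ │ └─┬─┘ ┌─┘ └─┐ │
│ │   │ │ │   │   │   │     │ │
│ ╵ ┌─┘ │ │ ╶─┼─╴ │ ╶─┴─┐ ╶─┘ │
│   │   │ │   │   │     │     │
│ ┌─┘ ┌─┤ └─╴ ╵ ╷ ├─┬─╴ ├───┐ │
│ │   │ │       │ │ │   │   │ │
│ │ ┌─┘ ╵ ╶─┬───┴─┘ │ ╶─┘ ╷ │ │
│ │ │       │       │     │ │ │
│ │ │ ╶───┬─┘ ┌─────┴─┐ ┌─┤ └─┤
│ │ │     │   │       │ │ │   │
│ │ └─────┘ ┌─┘ ╷ ┌─╴ │ ╵ └─┐ │
│ │         │   │ │   │     │ │
│ └───┬───┬─┘ ┌─┘ │ ╶─┴─────┘ │
│     │A ↓│   │   │           │
├─┬─╴ │ ╷ ╵ ┌─┘ ┌─┴─────┬───┐ │
│ │   │ │↳ B│   │       │   │ │
│ │ ╶─┤ └───┤ ┌─┘ ╶───┐ │ ╷ │ │
│ │   │     │ │       │ │ │ │ │
│ └─┐ ├───╴ │ └─┐ ╶─┐ │ ╵ │ │ │
│   │ │     │   │   │ │   │ │ │
├─╴ │ └───┐ └─┐ └─┐ │ ├─╴ ├─┘ │
│   │     │   │   │ │ │   │   │
│ ╶─┴───┐ ├───┴─┐ │ │ └─┐ │ ╶─┤
│       │ │     │ │ │   │ │   │
│ ╶─┐ ╶─┘ ╵ ┌─╴ ╵ │ └─┐ └─┴─╴ │
│   │       │     │   │       │
└───┴───────┴─────┴───┴───────┘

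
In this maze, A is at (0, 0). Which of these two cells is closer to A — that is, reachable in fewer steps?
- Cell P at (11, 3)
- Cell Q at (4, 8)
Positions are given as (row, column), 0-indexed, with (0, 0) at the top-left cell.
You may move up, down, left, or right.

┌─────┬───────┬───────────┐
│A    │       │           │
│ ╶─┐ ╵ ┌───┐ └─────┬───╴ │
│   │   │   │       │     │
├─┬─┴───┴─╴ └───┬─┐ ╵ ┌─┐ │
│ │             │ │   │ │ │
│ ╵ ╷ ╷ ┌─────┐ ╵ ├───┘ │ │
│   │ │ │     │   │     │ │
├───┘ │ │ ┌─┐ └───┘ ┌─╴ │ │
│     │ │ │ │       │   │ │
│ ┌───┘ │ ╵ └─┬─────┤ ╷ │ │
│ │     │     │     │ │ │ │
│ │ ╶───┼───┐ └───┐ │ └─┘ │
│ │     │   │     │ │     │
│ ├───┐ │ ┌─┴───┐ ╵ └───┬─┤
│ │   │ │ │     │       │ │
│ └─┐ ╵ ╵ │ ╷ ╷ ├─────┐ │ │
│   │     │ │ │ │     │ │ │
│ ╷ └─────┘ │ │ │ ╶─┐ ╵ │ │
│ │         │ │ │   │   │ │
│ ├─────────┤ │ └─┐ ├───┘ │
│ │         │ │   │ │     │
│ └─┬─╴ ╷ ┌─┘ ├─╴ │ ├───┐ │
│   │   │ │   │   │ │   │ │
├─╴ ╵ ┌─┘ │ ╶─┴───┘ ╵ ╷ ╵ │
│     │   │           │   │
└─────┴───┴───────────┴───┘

Shortest path A → P at (11, 3): 86 steps
Shortest path A → Q at (4, 8): 32 steps

Q is closer (32 steps vs 86 steps).

Path to P:

┌─────┬───────┬───────────┐
│A → ↓│↱ → → ↓│           │
│ ╶─┐ ╵ ┌───┐ └─────┬───╴ │
│   │↳ ↑│   │↳ → → ↓│↱ → ↓│
├─┬─┴───┴─╴ └───┬─┐ ╵ ┌─┐ │
│ │             │ │↳ ↑│ │↓│
│ ╵ ╷ ╷ ┌─────┐ ╵ ├───┘ │ │
│   │ │ │↓ ← ↰│   │↓ ← ↰│↓│
├───┘ │ │ ┌─┐ └───┘ ┌─╴ │ │
│     │ │↓│ │↑ ← ← ↲│↱ ↑│↓│
│ ┌───┘ │ ╵ └─┬─────┤ ╷ │ │
│ │     │↳ → ↓│     │↑│ │↓│
│ │ ╶───┼───┐ └───┐ │ └─┘ │
│ │     │   │↳ → ↓│ │↑ ← ↲│
│ ├───┐ │ ┌─┴───┐ ╵ └───┬─┤
│ │   │ │ │↓ ↰  │↳ → → ↓│ │
│ └─┐ ╵ ╵ │ ╷ ╷ ├─────┐ │ │
│↓ ↰│     │↓│↑│ │↓ ← ↰│↓│ │
│ ╷ └─────┘ │ │ │ ╶─┐ ╵ │ │
│↓│↑ ← ← ← ↲│↑│ │↳ ↓│↑ ↲│ │
│ ├─────────┤ │ └─┐ ├───┘ │
│↓│         │↑│   │↓│     │
│ └─┬─╴ ╷ ┌─┘ ├─╴ │ ├───┐ │
│↳ ↓│↱ P│ │↱ ↑│   │↓│   │ │
├─╴ ╵ ┌─┘ │ ╶─┴───┘ ╵ ╷ ╵ │
│  ↳ ↑│   │↑ ← ← ← ↲  │   │
└─────┴───┴───────────┴───┘

Path to Q:

┌─────┬───────┬───────────┐
│A → ↓│↱ → → ↓│           │
│ ╶─┐ ╵ ┌───┐ └─────┬───╴ │
│   │↳ ↑│   │↳ → → ↓│↱ → ↓│
├─┬─┴───┴─╴ └───┬─┐ ╵ ┌─┐ │
│ │             │ │↳ ↑│ │↓│
│ ╵ ╷ ╷ ┌─────┐ ╵ ├───┘ │ │
│   │ │ │     │   │↓ ← ↰│↓│
├───┘ │ │ ┌─┐ └───┘ ┌─╴ │ │
│     │ │ │ │    Q ↲│↱ ↑│↓│
│ ┌───┘ │ ╵ └─┬─────┤ ╷ │ │
│ │     │     │     │↑│ │↓│
│ │ ╶───┼───┐ └───┐ │ └─┘ │
│ │     │   │     │ │↑ ← ↲│
│ ├───┐ │ ┌─┴───┐ ╵ └───┬─┤
│ │   │ │ │     │       │ │
│ └─┐ ╵ ╵ │ ╷ ╷ ├─────┐ │ │
│   │     │ │ │ │     │ │ │
│ ╷ └─────┘ │ │ │ ╶─┐ ╵ │ │
│ │         │ │ │   │   │ │
│ ├─────────┤ │ └─┐ ├───┘ │
│ │         │ │   │ │     │
│ └─┬─╴ ╷ ┌─┘ ├─╴ │ ├───┐ │
│   │   │ │   │   │ │   │ │
├─╴ ╵ ┌─┘ │ ╶─┴───┘ ╵ ╷ ╵ │
│     │   │           │   │
└─────┴───┴───────────┴───┘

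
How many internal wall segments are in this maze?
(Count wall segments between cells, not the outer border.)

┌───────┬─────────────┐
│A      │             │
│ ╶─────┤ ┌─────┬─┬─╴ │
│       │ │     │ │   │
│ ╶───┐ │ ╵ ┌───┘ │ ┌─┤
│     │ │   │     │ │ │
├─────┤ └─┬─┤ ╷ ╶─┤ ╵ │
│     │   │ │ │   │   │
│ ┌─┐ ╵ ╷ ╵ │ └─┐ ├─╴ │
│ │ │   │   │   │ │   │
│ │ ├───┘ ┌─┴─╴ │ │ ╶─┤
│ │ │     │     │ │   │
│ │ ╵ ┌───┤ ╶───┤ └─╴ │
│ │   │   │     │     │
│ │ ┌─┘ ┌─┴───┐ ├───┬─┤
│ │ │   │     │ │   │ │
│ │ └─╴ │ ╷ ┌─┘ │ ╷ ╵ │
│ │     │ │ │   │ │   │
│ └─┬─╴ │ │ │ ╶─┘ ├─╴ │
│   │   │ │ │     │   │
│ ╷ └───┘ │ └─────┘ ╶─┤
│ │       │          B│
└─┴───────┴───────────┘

Counting internal wall segments:
Total internal walls: 100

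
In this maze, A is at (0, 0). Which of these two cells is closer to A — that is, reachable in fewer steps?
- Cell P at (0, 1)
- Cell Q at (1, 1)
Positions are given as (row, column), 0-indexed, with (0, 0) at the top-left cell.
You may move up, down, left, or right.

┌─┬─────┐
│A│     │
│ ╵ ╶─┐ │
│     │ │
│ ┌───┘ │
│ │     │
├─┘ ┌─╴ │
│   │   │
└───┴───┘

Shortest path A → P at (0, 1): 3 steps
Shortest path A → Q at (1, 1): 2 steps

Q is closer (2 steps vs 3 steps).

Path to P:

┌─┬─────┐
│A│P    │
│ ╵ ╶─┐ │
│↳ ↑  │ │
│ ┌───┘ │
│ │     │
├─┘ ┌─╴ │
│   │   │
└───┴───┘

Path to Q:

┌─┬─────┐
│A│     │
│ ╵ ╶─┐ │
│↳ Q  │ │
│ ┌───┘ │
│ │     │
├─┘ ┌─╴ │
│   │   │
└───┴───┘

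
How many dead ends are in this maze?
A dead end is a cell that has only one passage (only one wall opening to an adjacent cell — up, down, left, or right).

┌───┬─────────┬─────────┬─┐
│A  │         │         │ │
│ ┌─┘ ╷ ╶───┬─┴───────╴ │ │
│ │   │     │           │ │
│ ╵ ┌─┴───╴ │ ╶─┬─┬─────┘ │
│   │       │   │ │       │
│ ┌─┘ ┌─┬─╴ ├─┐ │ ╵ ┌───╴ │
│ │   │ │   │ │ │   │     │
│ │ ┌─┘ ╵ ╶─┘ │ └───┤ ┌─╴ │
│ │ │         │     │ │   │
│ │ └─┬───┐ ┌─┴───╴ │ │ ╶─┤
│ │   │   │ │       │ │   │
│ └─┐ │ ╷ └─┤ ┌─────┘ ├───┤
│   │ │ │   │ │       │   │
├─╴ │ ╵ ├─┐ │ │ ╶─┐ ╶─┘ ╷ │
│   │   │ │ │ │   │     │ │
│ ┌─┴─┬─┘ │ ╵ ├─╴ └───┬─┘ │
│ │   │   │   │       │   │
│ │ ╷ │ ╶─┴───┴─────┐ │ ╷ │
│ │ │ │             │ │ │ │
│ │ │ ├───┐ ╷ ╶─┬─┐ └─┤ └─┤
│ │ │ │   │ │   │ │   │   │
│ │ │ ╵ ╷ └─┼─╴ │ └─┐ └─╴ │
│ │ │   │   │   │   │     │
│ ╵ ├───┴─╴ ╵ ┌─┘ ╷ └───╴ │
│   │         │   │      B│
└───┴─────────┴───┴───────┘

Checking each cell for number of passages:

Dead ends found at positions:
  (0, 1)
  (0, 6)
  (0, 7)
  (0, 12)
  (2, 8)
  (3, 3)
  (3, 6)
  (4, 2)
  (5, 5)
  (5, 12)
  (7, 4)
  (8, 7)
  (9, 10)
  (9, 12)
  (10, 5)
  (10, 8)
  (12, 2)
  (12, 7)
Total dead ends: 18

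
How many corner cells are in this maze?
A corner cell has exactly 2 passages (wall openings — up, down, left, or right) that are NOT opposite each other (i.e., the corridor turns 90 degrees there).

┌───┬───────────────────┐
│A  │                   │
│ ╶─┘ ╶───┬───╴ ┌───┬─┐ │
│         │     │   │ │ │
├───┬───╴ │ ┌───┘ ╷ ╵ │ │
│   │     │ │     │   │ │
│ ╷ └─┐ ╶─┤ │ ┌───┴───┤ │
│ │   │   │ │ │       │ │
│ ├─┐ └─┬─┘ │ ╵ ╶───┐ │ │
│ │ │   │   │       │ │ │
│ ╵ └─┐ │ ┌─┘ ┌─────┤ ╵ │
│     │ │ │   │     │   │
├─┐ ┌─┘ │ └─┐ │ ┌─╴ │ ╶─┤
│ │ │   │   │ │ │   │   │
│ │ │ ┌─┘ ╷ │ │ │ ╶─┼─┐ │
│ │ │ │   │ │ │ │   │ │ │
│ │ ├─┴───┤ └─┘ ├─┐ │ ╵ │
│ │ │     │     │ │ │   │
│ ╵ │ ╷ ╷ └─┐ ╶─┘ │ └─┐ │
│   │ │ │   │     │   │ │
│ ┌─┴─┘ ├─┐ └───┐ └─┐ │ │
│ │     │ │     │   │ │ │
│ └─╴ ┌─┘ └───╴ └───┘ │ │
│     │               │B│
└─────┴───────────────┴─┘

Counting corner cells (2 non-opposite passages):
Total corners: 57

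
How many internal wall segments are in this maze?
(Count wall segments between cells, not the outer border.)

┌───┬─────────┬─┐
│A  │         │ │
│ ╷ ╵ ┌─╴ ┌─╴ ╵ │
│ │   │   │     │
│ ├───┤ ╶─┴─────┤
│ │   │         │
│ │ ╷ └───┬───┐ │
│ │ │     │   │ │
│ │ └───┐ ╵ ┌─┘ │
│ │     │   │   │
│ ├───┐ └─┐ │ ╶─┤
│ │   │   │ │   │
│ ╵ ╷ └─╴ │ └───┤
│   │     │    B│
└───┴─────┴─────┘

Counting internal wall segments:
Total internal walls: 42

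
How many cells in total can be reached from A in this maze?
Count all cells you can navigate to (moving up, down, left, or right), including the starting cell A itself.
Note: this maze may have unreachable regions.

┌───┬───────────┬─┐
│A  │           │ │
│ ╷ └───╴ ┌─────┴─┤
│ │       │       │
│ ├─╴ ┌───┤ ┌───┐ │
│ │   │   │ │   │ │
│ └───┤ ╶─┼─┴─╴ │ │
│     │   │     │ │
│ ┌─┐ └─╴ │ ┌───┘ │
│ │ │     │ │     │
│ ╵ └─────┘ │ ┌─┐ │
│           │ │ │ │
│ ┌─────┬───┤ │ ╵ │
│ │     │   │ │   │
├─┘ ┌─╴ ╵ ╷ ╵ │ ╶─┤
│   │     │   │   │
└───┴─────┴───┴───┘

Using BFS/flood-fill to find all reachable cells from A:
Maze size: 8 × 9 = 72 total cells
31 cell(s) are walled off and cannot be reached from A.
Reachable cells: 41

Reachable region (· marks reachable cells):

┌───┬───────────┬─┐
│A ·│· · · · · ·│ │
│ ╷ └───╴ ┌─────┴─┤
│·│· · · ·│       │
│ ├─╴ ┌───┤ ┌───┐ │
│·│· ·│· ·│ │· ·│ │
│ └───┤ ╶─┼─┴─╴ │ │
│· · ·│· ·│· · ·│ │
│ ┌─┐ └─╴ │ ┌───┘ │
│·│·│· · ·│·│     │
│ ╵ └─────┘ │ ┌─┐ │
│· · · · · ·│ │ │ │
│ ┌─────┬───┤ │ ╵ │
│·│     │   │ │   │
├─┘ ┌─╴ ╵ ╷ ╵ │ ╶─┤
│   │     │   │   │
└───┴─────┴───┴───┘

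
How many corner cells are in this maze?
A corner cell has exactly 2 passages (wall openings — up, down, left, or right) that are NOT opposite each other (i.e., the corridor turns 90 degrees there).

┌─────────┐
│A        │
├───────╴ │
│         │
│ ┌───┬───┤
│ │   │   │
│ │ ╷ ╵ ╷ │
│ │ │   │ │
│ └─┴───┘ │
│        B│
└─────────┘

Counting corner cells (2 non-opposite passages):
Total corners: 11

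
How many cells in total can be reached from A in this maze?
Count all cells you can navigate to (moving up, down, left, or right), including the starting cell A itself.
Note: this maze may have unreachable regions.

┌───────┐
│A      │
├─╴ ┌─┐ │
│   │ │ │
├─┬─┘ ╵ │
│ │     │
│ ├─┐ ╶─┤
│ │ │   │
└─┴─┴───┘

Using BFS/flood-fill to find all reachable cells from A:
Maze size: 4 × 4 = 16 total cells
3 cell(s) are walled off and cannot be reached from A.
Reachable cells: 13

Reachable region (· marks reachable cells):

┌───────┐
│A · · ·│
├─╴ ┌─┐ │
│· ·│·│·│
├─┬─┘ ╵ │
│ │· · ·│
│ ├─┐ ╶─┤
│ │ │· ·│
└─┴─┴───┘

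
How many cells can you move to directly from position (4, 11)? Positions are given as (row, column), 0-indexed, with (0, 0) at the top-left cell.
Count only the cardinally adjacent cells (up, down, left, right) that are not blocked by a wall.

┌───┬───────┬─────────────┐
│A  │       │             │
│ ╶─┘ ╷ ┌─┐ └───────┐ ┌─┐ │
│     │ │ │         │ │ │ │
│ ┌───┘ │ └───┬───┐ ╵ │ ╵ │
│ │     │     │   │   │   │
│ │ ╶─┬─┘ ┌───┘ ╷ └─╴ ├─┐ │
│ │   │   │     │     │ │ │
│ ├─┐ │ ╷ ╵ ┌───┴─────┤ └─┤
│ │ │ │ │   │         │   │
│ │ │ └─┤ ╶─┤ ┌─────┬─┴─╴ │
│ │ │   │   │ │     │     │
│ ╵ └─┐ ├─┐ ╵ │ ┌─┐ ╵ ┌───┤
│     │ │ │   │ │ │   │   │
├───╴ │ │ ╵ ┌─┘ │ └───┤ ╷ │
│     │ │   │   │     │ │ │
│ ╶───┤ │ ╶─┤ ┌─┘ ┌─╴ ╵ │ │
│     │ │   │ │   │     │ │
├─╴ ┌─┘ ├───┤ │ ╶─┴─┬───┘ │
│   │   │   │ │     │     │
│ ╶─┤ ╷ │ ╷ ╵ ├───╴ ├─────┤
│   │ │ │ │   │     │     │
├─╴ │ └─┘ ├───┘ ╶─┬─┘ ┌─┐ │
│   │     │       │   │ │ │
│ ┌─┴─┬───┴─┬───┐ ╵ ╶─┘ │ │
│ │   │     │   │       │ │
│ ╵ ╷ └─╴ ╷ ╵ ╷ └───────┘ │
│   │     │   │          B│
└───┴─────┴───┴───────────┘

Checking passable neighbors of (4, 11):
Neighbors: (3, 11), (4, 12)
Count: 2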